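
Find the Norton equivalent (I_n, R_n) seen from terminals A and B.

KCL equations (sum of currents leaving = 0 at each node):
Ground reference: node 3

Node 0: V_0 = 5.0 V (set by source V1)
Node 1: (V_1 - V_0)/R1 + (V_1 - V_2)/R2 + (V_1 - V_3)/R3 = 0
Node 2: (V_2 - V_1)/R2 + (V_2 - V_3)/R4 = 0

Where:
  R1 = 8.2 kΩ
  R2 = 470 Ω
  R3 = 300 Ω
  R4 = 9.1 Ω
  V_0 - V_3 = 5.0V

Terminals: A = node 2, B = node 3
Find the Thévenin equivalent first; then I_n = V_th/R_th and R_n = R_th.
Step 1 — V_th is the open-circuit voltage V_A - V_B (nothing connected across the terminals).
Nodal analysis, taking node 3 as the 0 V reference.
Source V1 fixes V_0 = 5 V.
KCL at each unknown node (sum of currents leaving = 0; resistances in Ω):
  Node 1: (V_1 - 5)/8200 + (V_1 - V_2)/470 + (V_1 - 0)/300 = 0
  Node 2: (V_2 - V_1)/470 + (V_2 - 0)/9.1 = 0
Collecting terms (coefficients in siemens):
  0.005583·V_1 - 0.002128·V_2 = 0.0006098
  0.112·V_2 - 0.002128·V_1 = 0
Determinant D = (0.005583)(0.112) - (-0.002128)(-0.002128) = 0.0006209
V_1 = [(0.0006098)(0.112) - (-0.002128)(0)]/D = 0.11 V
V_2 = [(0.005583)(0) - (0.0006098)(-0.002128)]/D = 0.00209 V
V_th = V_2 - V_3 = 0.00209 - 0 = 0.00209 V
Step 2 — R_th: zero the source — replace V1 by a short circuit (node 3 merges into node 0) — and find the resistance seen between A (node 2) and B (node 0).
Reduce the network between node 2 (A) and node 0 (B) by series/parallel combination:
  Rp1 = R1 ‖ R3 (parallel, both between nodes 0 and 1) = 1/(1/8200 + 1/300) = 289.4 Ω
  Rs1 = R2 + Rp1 (series, joined only at node 1) = 470 + 289.4 = 759.4 Ω
  Rp2 = R4 ‖ Rs1 (parallel, both between nodes 0 and 2) = 1/(1/9.1 + 1/759.4) = 8.992 Ω
R_th = 8.992 Ω
I_n = V_th/R_th = 0.00209/8.992 = 0.0002324 A, and R_n = R_th = 8.992 Ω

Final answer: I_n = 0.0002324 A, R_n = 8.992 Ω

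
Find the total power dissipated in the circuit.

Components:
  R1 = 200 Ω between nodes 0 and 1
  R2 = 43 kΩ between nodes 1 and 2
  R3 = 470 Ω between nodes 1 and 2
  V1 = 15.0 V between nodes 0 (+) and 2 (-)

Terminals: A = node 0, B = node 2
Nodal analysis, taking node 2 as the 0 V reference.
Source V1 fixes V_0 = 15 V.
KCL at each unknown node (sum of currents leaving = 0; resistances in Ω):
  Node 1: (V_1 - 15)/200 + (V_1 - 0)/43000 + (V_1 - 0)/470 = 0
Collecting terms: 0.007151 × V_1 = 0.075  =>  V_1 = 10.49 V
Power in each resistor, P = (ΔV)²/R:
  P_R1 = (15 - 10.49)²/200 = 0.1018 W
  P_R2 = (10.49 - 0)²/43000 = 0.002558 W
  P_R3 = (10.49 - 0)²/470 = 0.234 W
P_total = P_R1 + P_R2 + P_R3 = 0.3384 W

Final answer: 0.3384 W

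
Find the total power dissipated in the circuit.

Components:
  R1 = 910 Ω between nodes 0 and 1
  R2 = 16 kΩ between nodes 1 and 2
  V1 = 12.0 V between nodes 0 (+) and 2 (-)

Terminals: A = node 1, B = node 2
Nodal analysis, taking node 2 as the 0 V reference.
Source V1 fixes V_0 = 12 V.
KCL at each unknown node (sum of currents leaving = 0; resistances in Ω):
  Node 1: (V_1 - 12)/910 + (V_1 - 0)/16000 = 0
Collecting terms: 0.001161 × V_1 = 0.01319  =>  V_1 = 11.35 V
Power in each resistor, P = (ΔV)²/R:
  P_R1 = (12 - 11.35)²/910 = 0.0004583 W
  P_R2 = (11.35 - 0)²/16000 = 0.008057 W
P_total = P_R1 + P_R2 = 0.008516 W

Final answer: 0.008516 W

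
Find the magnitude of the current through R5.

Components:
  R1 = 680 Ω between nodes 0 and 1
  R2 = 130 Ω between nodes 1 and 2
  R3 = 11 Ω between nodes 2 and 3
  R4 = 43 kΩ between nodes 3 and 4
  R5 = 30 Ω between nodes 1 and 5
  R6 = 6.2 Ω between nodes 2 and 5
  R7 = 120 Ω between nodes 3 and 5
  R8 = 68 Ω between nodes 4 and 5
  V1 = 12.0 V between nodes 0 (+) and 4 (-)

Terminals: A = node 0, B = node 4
Nodal analysis, taking node 4 as the 0 V reference.
Source V1 fixes V_0 = 12 V.
KCL at each unknown node (sum of currents leaving = 0; resistances in Ω):
  Node 1: (V_1 - 12)/680 + (V_1 - V_2)/130 + (V_1 - V_5)/30 = 0
  Node 2: (V_2 - V_1)/130 + (V_2 - V_3)/11 + (V_2 - V_5)/6.2 = 0
  Node 3: (V_3 - V_2)/11 + (V_3 - 0)/43000 + (V_3 - V_5)/120 = 0
  Node 5: (V_5 - V_1)/30 + (V_5 - V_2)/6.2 + (V_5 - V_3)/120 + (V_5 - 0)/68 = 0
Collecting terms (coefficients in siemens):
  0.0425·V_1 - 0.007692·V_2 - 0.03333·V_5 = 0.01765
  0.2599·V_2 - 0.007692·V_1 - 0.09091·V_3 - 0.1613·V_5 = 0
  0.09927·V_3 - 0.09091·V_2 - 0.008333·V_5 = 0
  0.2177·V_5 - 0.03333·V_1 - 0.1613·V_2 - 0.008333·V_3 = 0
Solving these 4 simultaneous equations (Gaussian elimination) gives:
  V_1 = 1.436 V, V_2 = 1.071 V, V_3 = 1.07 V, V_5 = 1.055 V
I_R5 = (V_1 - V_5)/R5 = (1.436 - 1.055)/30 = 0.01273 A
|I_R5| = 0.01273 A

Final answer: |I_R5| = 0.01273 A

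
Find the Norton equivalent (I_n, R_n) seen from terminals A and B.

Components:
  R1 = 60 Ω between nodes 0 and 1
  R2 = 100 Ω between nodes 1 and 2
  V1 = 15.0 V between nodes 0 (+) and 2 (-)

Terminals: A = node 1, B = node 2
Find the Thévenin equivalent first; then I_n = V_th/R_th and R_n = R_th.
Step 1 — V_th is the open-circuit voltage V_A - V_B (nothing connected across the terminals).
Nodal analysis, taking node 2 as the 0 V reference.
Source V1 fixes V_0 = 15 V.
KCL at each unknown node (sum of currents leaving = 0; resistances in Ω):
  Node 1: (V_1 - 15)/60 + (V_1 - 0)/100 = 0
Collecting terms: 0.02667 × V_1 = 0.25  =>  V_1 = 9.375 V
V_th = V_1 - V_2 = 9.375 - 0 = 9.375 V
Step 2 — R_th: zero the source — replace V1 by a short circuit (node 2 merges into node 0) — and find the resistance seen between A (node 1) and B (node 0).
Reduce the network between node 1 (A) and node 0 (B) by series/parallel combination:
  Rp1 = R1 ‖ R2 (parallel, both between nodes 0 and 1) = 1/(1/60 + 1/100) = 37.5 Ω
R_th = 37.5 Ω
I_n = V_th/R_th = 9.375/37.5 = 0.25 A, and R_n = R_th = 37.5 Ω

Final answer: I_n = 0.25 A, R_n = 37.5 Ω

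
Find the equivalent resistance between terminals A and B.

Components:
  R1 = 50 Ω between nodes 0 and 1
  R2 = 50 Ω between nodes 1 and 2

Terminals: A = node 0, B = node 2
Reduce the network between node 0 (A) and node 2 (B) by series/parallel combination:
  Rs1 = R1 + R2 (series, joined only at node 1) = 50 + 50 = 100 Ω
R_eq = 100 Ω

Final answer: 100 Ω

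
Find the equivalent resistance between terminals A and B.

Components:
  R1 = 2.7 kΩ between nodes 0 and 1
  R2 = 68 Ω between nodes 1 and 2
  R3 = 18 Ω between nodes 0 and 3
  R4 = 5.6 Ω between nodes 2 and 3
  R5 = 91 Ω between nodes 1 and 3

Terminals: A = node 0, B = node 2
The network is not a plain series/parallel combination. Inject a 1 A test current into terminal A (node 0) and return it from terminal B (node 2); then R_eq = V_A / (1 A).
Nodal analysis, taking node 2 as the 0 V reference.
Current source I_test pushes 1 A into node 0 and draws it out of node 2.
KCL at each unknown node (sum of currents leaving = 0; resistances in Ω):
  Node 0: (V_0 - V_1)/2700 + (V_0 - V_3)/18 - 1 = 0
  Node 1: (V_1 - V_0)/2700 + (V_1 - 0)/68 + (V_1 - V_3)/91 = 0
  Node 3: (V_3 - V_0)/18 + (V_3 - V_1)/91 + (V_3 - 0)/5.6 = 0
Collecting terms (coefficients in siemens):
  0.05593·V_0 - 0.0003704·V_1 - 0.05556·V_3 = 1
  0.02607·V_1 - 0.0003704·V_0 - 0.01099·V_3 = 0
  0.2451·V_3 - 0.05556·V_0 - 0.01099·V_1 = 0
Solving these 3 simultaneous equations (Gaussian elimination) gives:
  V_0 = 23.25 V, V_1 = 2.601 V, V_3 = 5.386 V
R_eq = V_0 / 1 A = 23.25 Ω

Final answer: 23.25 Ω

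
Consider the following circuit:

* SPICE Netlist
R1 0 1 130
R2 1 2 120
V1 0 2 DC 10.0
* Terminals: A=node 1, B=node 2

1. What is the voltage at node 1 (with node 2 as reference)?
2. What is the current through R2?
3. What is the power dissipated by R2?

Nodal analysis, taking node 2 as the 0 V reference.
Source V1 fixes V_0 = 10 V.
KCL at each unknown node (sum of currents leaving = 0; resistances in Ω):
  Node 1: (V_1 - 10)/130 + (V_1 - 0)/120 = 0
Collecting terms: 0.01603 × V_1 = 0.07692  =>  V_1 = 4.8 V
Part 1:
  Read off the nodal solution: V_1 = 4.8 V
Part 2:
  I_R2 = (V_1 - V_2)/R2 = (4.8 - 0)/120 = 0.04 A
  Magnitude: I_R2 = 0.04 A
Part 3:
  I_R2 = (V_1 - V_2)/R2 = (4.8 - 0)/120 = 0.04 A
  P_R2 = I_R2² × R2 = (0.04)² × 120 = 0.192 W

Final answers:
1. V_1 = 4.8 V
2. I_R2 = 0.04 A
3. P_R2 = 0.192 W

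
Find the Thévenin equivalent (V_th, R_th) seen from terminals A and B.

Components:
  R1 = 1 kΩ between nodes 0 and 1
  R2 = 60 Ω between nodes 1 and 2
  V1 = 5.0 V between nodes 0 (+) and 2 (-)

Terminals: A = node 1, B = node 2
Step 1 — V_th is the open-circuit voltage V_A - V_B (nothing connected across the terminals).
Nodal analysis, taking node 2 as the 0 V reference.
Source V1 fixes V_0 = 5 V.
KCL at each unknown node (sum of currents leaving = 0; resistances in Ω):
  Node 1: (V_1 - 5)/1000 + (V_1 - 0)/60 = 0
Collecting terms: 0.01767 × V_1 = 0.005  =>  V_1 = 0.283 V
V_th = V_1 - V_2 = 0.283 - 0 = 0.283 V
Step 2 — R_th: zero the source — replace V1 by a short circuit (node 2 merges into node 0) — and find the resistance seen between A (node 1) and B (node 0).
Reduce the network between node 1 (A) and node 0 (B) by series/parallel combination:
  Rp1 = R1 ‖ R2 (parallel, both between nodes 0 and 1) = 1/(1/1000 + 1/60) = 56.6 Ω
R_th = 56.6 Ω

Final answer: V_th = 0.283 V, R_th = 56.6 Ω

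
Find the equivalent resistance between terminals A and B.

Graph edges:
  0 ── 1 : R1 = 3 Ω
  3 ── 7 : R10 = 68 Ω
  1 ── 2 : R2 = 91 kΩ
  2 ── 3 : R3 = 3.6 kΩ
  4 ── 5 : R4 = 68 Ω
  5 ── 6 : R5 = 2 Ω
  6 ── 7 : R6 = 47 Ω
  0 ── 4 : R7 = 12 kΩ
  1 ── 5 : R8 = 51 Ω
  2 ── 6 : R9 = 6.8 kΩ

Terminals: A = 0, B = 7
The network is not a plain series/parallel combination. Inject a 1 A test current into terminal A (node 0) and return it from terminal B (node 7); then R_eq = V_A / (1 A).
Nodal analysis, taking node 7 as the 0 V reference.
Current source I_test pushes 1 A into node 0 and draws it out of node 7.
KCL at each unknown node (sum of currents leaving = 0; resistances in Ω):
  Node 0: (V_0 - V_1)/3 + (V_0 - V_4)/12000 - 1 = 0
  Node 1: (V_1 - V_0)/3 + (V_1 - V_2)/91000 + (V_1 - V_5)/51 = 0
  Node 2: (V_2 - V_1)/91000 + (V_2 - V_3)/3600 + (V_2 - V_6)/6800 = 0
  Node 3: (V_3 - V_2)/3600 + (V_3 - 0)/68 = 0
  Node 4: (V_4 - V_0)/12000 + (V_4 - V_5)/68 = 0
  Node 5: (V_5 - V_1)/51 + (V_5 - V_4)/68 + (V_5 - V_6)/2 = 0
  Node 6: (V_6 - V_2)/6800 + (V_6 - V_5)/2 + (V_6 - 0)/47 = 0
Collecting terms (coefficients in siemens):
  0.3334·V_0 - 0.3333·V_1 - 0.00008333·V_4 = 1
  0.353·V_1 - 0.3333·V_0 - 0.00001099·V_2 - 0.01961·V_5 = 0
  0.0004358·V_2 - 0.00001099·V_1 - 0.0002778·V_3 - 0.0001471·V_6 = 0
  0.01498·V_3 - 0.0002778·V_2 = 0
  0.01479·V_4 - 0.00008333·V_0 - 0.01471·V_5 = 0
  0.5343·V_5 - 0.01961·V_1 - 0.01471·V_4 - 0.5·V_6 = 0
  0.5214·V_6 - 0.0001471·V_2 - 0.5·V_5 = 0
Solving these 7 simultaneous equations (Gaussian elimination) gives:
  V_0 = 102.5 V, V_1 = 99.49 V, V_2 = 18.51 V, V_3 = 0.3431 V
  V_4 = 49.06 V, V_5 = 48.76 V, V_6 = 46.76 V
R_eq = V_0 / 1 A = 102.5 Ω

Final answer: 102.5 Ω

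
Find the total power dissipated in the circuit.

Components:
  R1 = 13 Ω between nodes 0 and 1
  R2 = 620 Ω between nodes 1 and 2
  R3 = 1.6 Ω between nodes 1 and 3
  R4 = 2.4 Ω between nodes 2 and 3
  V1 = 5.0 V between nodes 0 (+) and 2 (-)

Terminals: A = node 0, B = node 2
Nodal analysis, taking node 2 as the 0 V reference.
Source V1 fixes V_0 = 5 V.
KCL at each unknown node (sum of currents leaving = 0; resistances in Ω):
  Node 1: (V_1 - 5)/13 + (V_1 - 0)/620 + (V_1 - V_3)/1.6 = 0
  Node 3: (V_3 - V_1)/1.6 + (V_3 - 0)/2.4 = 0
Collecting terms (coefficients in siemens):
  0.7035·V_1 - 0.625·V_3 = 0.3846
  1.042·V_3 - 0.625·V_1 = 0
Determinant D = (0.7035)(1.042) - (-0.625)(-0.625) = 0.3422
V_1 = [(0.3846)(1.042) - (-0.625)(0)]/D = 1.171 V
V_3 = [(0.7035)(0) - (0.3846)(-0.625)]/D = 0.7024 V
Power in each resistor, P = (ΔV)²/R:
  P_R1 = (5 - 1.171)²/13 = 1.128 W
  P_R2 = (1.171 - 0)²/620 = 0.002211 W
  P_R3 = (1.171 - 0.7024)²/1.6 = 0.1371 W
  P_R4 = (0 - 0.7024)²/2.4 = 0.2056 W
P_total = P_R1 + P_R2 + P_R3 + P_R4 = 1.473 W

Final answer: 1.473 W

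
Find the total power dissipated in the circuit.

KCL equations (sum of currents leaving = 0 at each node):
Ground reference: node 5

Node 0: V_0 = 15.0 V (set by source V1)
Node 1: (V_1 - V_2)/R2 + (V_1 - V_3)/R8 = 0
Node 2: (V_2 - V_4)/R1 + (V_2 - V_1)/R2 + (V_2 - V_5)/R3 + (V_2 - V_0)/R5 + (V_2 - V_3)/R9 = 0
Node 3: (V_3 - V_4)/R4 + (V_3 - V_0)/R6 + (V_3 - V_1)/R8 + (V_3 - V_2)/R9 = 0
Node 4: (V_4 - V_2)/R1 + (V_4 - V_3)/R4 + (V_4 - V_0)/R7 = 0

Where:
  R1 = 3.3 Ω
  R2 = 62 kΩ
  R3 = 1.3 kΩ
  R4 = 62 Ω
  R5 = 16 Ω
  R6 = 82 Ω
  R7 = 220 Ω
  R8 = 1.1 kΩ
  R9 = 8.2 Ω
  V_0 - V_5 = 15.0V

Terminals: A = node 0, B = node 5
Nodal analysis, taking node 5 as the 0 V reference.
Source V1 fixes V_0 = 15 V.
KCL at each unknown node (sum of currents leaving = 0; resistances in Ω):
  Node 1: (V_1 - V_2)/62000 + (V_1 - V_3)/1100 = 0
  Node 2: (V_2 - V_4)/3.3 + (V_2 - V_1)/62000 + (V_2 - 0)/1300 + (V_2 - 15)/16 + (V_2 - V_3)/8.2 = 0
  Node 3: (V_3 - V_4)/62 + (V_3 - 15)/82 + (V_3 - V_1)/1100 + (V_3 - V_2)/8.2 = 0
  Node 4: (V_4 - V_2)/3.3 + (V_4 - V_3)/62 + (V_4 - 15)/220 = 0
Collecting terms (coefficients in siemens):
  0.0009252·V_1 - 0.00001613·V_2 - 0.0009091·V_3 = 0
  0.4883·V_2 - 0.00001613·V_1 - 0.122·V_3 - 0.303·V_4 = 0.9375
  0.1512·V_3 - 0.0009091·V_1 - 0.122·V_2 - 0.01613·V_4 = 0.1829
  0.3237·V_4 - 0.303·V_2 - 0.01613·V_3 = 0.06818
Solving these 4 simultaneous equations (Gaussian elimination) gives:
  V_1 = 14.87 V, V_2 = 14.85 V, V_3 = 14.87 V, V_4 = 14.86 V
Power in each resistor, P = (ΔV)²/R:
  P_R1 = (14.85 - 14.86)²/3.3 = 0.000002142 W
  P_R2 = (14.87 - 14.85)²/62000 = 0.000000002299 W
  P_R3 = (14.85 - 0)²/1300 = 0.1697 W
  P_R4 = (14.87 - 14.86)²/62 = 0.000001453 W
  P_R5 = (15 - 14.85)²/16 = 0.001336 W
  P_R6 = (15 - 14.87)²/82 = 0.0002192 W
  P_R7 = (15 - 14.86)²/220 = 0.00009368 W
  P_R8 = (14.87 - 14.87)²/1100 = 0.00000000004078 W
  P_R9 = (14.85 - 14.87)²/8.2 = 0.000018 W
P_total = P_R1 + P_R2 + P_R3 + P_R4 + P_R5 + P_R6 + P_R7 + P_R8 + P_R9 = 0.1714 W

Final answer: 0.1714 W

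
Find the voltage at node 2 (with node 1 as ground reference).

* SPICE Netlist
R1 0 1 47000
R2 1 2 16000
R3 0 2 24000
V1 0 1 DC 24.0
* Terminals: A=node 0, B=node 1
Nodal analysis, taking node 1 as the 0 V reference.
Source V1 fixes V_0 = 24 V.
KCL at each unknown node (sum of currents leaving = 0; resistances in Ω):
  Node 2: (V_2 - 0)/16000 + (V_2 - 24)/24000 = 0
Collecting terms: 0.0001042 × V_2 = 0.001  =>  V_2 = 9.6 V
The requested potential is V_2 = 9.6 V.

Final answer: V_2 = 9.6 V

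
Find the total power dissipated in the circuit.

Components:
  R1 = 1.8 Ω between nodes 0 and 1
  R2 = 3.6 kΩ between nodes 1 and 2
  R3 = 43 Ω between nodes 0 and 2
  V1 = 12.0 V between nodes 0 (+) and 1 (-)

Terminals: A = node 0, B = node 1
Nodal analysis, taking node 1 as the 0 V reference.
Source V1 fixes V_0 = 12 V.
KCL at each unknown node (sum of currents leaving = 0; resistances in Ω):
  Node 2: (V_2 - 0)/3600 + (V_2 - 12)/43 = 0
Collecting terms: 0.02353 × V_2 = 0.2791  =>  V_2 = 11.86 V
Power in each resistor, P = (ΔV)²/R:
  P_R1 = (12 - 0)²/1.8 = 80 W
  P_R2 = (0 - 11.86)²/3600 = 0.03906 W
  P_R3 = (12 - 11.86)²/43 = 0.0004666 W
P_total = P_R1 + P_R2 + P_R3 = 80.04 W

Final answer: 80.04 W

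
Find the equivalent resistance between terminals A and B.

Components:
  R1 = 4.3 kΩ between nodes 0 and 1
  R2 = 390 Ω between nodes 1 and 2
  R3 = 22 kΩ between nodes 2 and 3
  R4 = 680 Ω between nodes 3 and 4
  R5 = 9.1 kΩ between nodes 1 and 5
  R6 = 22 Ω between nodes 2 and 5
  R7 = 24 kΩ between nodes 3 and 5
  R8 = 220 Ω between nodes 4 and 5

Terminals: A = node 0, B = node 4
The network is not a plain series/parallel combination. Inject a 1 A test current into terminal A (node 0) and return it from terminal B (node 4); then R_eq = V_A / (1 A).
Nodal analysis, taking node 4 as the 0 V reference.
Current source I_test pushes 1 A into node 0 and draws it out of node 4.
KCL at each unknown node (sum of currents leaving = 0; resistances in Ω):
  Node 0: (V_0 - V_1)/4300 - 1 = 0
  Node 1: (V_1 - V_0)/4300 + (V_1 - V_2)/390 + (V_1 - V_5)/9100 = 0
  Node 2: (V_2 - V_1)/390 + (V_2 - V_3)/22000 + (V_2 - V_5)/22 = 0
  Node 3: (V_3 - V_2)/22000 + (V_3 - 0)/680 + (V_3 - V_5)/24000 = 0
  Node 5: (V_5 - V_1)/9100 + (V_5 - V_2)/22 + (V_5 - V_3)/24000 + (V_5 - 0)/220 = 0
Collecting terms (coefficients in siemens):
  0.0002326·V_0 - 0.0002326·V_1 = 1
  0.002907·V_1 - 0.0002326·V_0 - 0.002564·V_2 - 0.0001099·V_5 = 0
  0.04806·V_2 - 0.002564·V_1 - 0.00004545·V_3 - 0.04545·V_5 = 0
  0.001558·V_3 - 0.00004545·V_2 - 0.00004167·V_5 = 0
  0.05015·V_5 - 0.0001099·V_1 - 0.04545·V_2 - 0.00004167·V_3 = 0
Solving these 5 simultaneous equations (Gaussian elimination) gives:
  V_0 = 4910 V, V_1 = 609.8 V, V_2 = 236.7 V, V_3 = 12.68 V
  V_5 = 215.9 V
R_eq = V_0 / 1 A = 4910 Ω = 4.91 kΩ

Final answer: 4.91 kΩ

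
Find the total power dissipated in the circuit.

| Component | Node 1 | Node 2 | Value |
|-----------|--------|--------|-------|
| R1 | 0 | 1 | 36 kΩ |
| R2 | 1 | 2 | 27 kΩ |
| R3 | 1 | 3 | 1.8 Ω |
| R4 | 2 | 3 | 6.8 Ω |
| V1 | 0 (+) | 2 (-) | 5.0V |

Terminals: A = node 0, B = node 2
Nodal analysis, taking node 2 as the 0 V reference.
Source V1 fixes V_0 = 5 V.
KCL at each unknown node (sum of currents leaving = 0; resistances in Ω):
  Node 1: (V_1 - 5)/36000 + (V_1 - 0)/27000 + (V_1 - V_3)/1.8 = 0
  Node 3: (V_3 - V_1)/1.8 + (V_3 - 0)/6.8 = 0
Collecting terms (coefficients in siemens):
  0.5556·V_1 - 0.5556·V_3 = 0.0001389
  0.7026·V_3 - 0.5556·V_1 = 0
Determinant D = (0.5556)(0.7026) - (-0.5556)(-0.5556) = 0.08174
V_1 = [(0.0001389)(0.7026) - (-0.5556)(0)]/D = 0.001194 V
V_3 = [(0.5556)(0) - (0.0001389)(-0.5556)]/D = 0.0009439 V
Power in each resistor, P = (ΔV)²/R:
  P_R1 = (5 - 0.001194)²/36000 = 0.0006941 W
  P_R2 = (0.001194 - 0)²/27000 = 0.00000000005278 W
  P_R3 = (0.001194 - 0.0009439)²/1.8 = 0.00000003468 W
  P_R4 = (0 - 0.0009439)²/6.8 = 0.000000131 W
P_total = P_R1 + P_R2 + P_R3 + P_R4 = 0.0006943 W

Final answer: 0.0006943 W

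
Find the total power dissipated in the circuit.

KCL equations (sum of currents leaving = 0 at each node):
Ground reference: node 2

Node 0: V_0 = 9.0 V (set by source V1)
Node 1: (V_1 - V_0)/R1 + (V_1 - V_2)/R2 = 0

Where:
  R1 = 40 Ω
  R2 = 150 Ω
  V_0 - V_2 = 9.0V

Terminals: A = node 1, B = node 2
Nodal analysis, taking node 2 as the 0 V reference.
Source V1 fixes V_0 = 9 V.
KCL at each unknown node (sum of currents leaving = 0; resistances in Ω):
  Node 1: (V_1 - 9)/40 + (V_1 - 0)/150 = 0
Collecting terms: 0.03167 × V_1 = 0.225  =>  V_1 = 7.105 V
Power in each resistor, P = (ΔV)²/R:
  P_R1 = (9 - 7.105)²/40 = 0.08975 W
  P_R2 = (7.105 - 0)²/150 = 0.3366 W
P_total = P_R1 + P_R2 = 0.4263 W

Final answer: 0.4263 W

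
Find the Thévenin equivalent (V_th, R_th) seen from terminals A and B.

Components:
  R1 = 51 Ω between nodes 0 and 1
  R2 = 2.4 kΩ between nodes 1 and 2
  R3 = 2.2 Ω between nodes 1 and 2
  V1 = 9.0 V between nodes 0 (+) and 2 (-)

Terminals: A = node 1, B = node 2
Step 1 — V_th is the open-circuit voltage V_A - V_B (nothing connected across the terminals).
Nodal analysis, taking node 2 as the 0 V reference.
Source V1 fixes V_0 = 9 V.
KCL at each unknown node (sum of currents leaving = 0; resistances in Ω):
  Node 1: (V_1 - 9)/51 + (V_1 - 0)/2400 + (V_1 - 0)/2.2 = 0
Collecting terms: 0.4746 × V_1 = 0.1765  =>  V_1 = 0.3719 V
V_th = V_1 - V_2 = 0.3719 - 0 = 0.3719 V
Step 2 — R_th: zero the source — replace V1 by a short circuit (node 2 merges into node 0) — and find the resistance seen between A (node 1) and B (node 0).
Reduce the network between node 1 (A) and node 0 (B) by series/parallel combination:
  Rp1 = R1 ‖ R2 ‖ R3 (parallel, all between nodes 0 and 1) = 1/(1/51 + 1/2400 + 1/2.2) = 2.107 Ω
R_th = 2.107 Ω

Final answer: V_th = 0.3719 V, R_th = 2.107 Ω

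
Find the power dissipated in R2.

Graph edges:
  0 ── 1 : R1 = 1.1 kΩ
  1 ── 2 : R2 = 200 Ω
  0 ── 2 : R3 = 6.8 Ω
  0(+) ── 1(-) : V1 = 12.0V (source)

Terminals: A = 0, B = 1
Nodal analysis, taking node 1 as the 0 V reference.
Source V1 fixes V_0 = 12 V.
KCL at each unknown node (sum of currents leaving = 0; resistances in Ω):
  Node 2: (V_2 - 0)/200 + (V_2 - 12)/6.8 = 0
Collecting terms: 0.1521 × V_2 = 1.765  =>  V_2 = 11.61 V
I_R2 = (V_1 - V_2)/R2 = (0 - 11.61)/200 = -0.05803 A
P_R2 = I_R2² × R2 = (-0.05803)² × 200 = 0.6734 W

Final answer: 0.6734 W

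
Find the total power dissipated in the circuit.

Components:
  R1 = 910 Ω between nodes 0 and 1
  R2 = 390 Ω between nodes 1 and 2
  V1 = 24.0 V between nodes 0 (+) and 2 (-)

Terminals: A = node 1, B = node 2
Nodal analysis, taking node 2 as the 0 V reference.
Source V1 fixes V_0 = 24 V.
KCL at each unknown node (sum of currents leaving = 0; resistances in Ω):
  Node 1: (V_1 - 24)/910 + (V_1 - 0)/390 = 0
Collecting terms: 0.003663 × V_1 = 0.02637  =>  V_1 = 7.2 V
Power in each resistor, P = (ΔV)²/R:
  P_R1 = (24 - 7.2)²/910 = 0.3102 W
  P_R2 = (7.2 - 0)²/390 = 0.1329 W
P_total = P_R1 + P_R2 = 0.4431 W

Final answer: 0.4431 W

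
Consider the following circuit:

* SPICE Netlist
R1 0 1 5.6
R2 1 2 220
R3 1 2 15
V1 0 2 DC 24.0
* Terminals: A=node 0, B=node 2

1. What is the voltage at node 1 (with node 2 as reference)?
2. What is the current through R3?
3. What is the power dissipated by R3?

Nodal analysis, taking node 2 as the 0 V reference.
Source V1 fixes V_0 = 24 V.
KCL at each unknown node (sum of currents leaving = 0; resistances in Ω):
  Node 1: (V_1 - 24)/5.6 + (V_1 - 0)/220 + (V_1 - 0)/15 = 0
Collecting terms: 0.2498 × V_1 = 4.286  =>  V_1 = 17.16 V
Part 1:
  Read off the nodal solution: V_1 = 17.16 V
Part 2:
  I_R3 = (V_1 - V_2)/R3 = (17.16 - 0)/15 = 1.144 A
  Magnitude: I_R3 = 1.144 A
Part 3:
  I_R3 = (V_1 - V_2)/R3 = (17.16 - 0)/15 = 1.144 A
  P_R3 = I_R3² × R3 = (1.144)² × 15 = 19.63 W

Final answers:
1. V_1 = 17.16 V
2. I_R3 = 1.144 A
3. P_R3 = 19.63 W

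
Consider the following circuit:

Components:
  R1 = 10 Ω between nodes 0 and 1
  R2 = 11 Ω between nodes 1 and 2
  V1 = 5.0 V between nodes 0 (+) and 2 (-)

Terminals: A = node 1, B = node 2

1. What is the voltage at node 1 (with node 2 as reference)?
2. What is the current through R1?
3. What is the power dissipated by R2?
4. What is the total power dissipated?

Nodal analysis, taking node 2 as the 0 V reference.
Source V1 fixes V_0 = 5 V.
KCL at each unknown node (sum of currents leaving = 0; resistances in Ω):
  Node 1: (V_1 - 5)/10 + (V_1 - 0)/11 = 0
Collecting terms: 0.1909 × V_1 = 0.5  =>  V_1 = 2.619 V
Part 1:
  Read off the nodal solution: V_1 = 2.619 V
Part 2:
  I_R1 = (V_0 - V_1)/R1 = (5 - 2.619)/10 = 0.2381 A
  Magnitude: I_R1 = 0.2381 A
Part 3:
  I_R2 = (V_1 - V_2)/R2 = (2.619 - 0)/11 = 0.2381 A
  P_R2 = I_R2² × R2 = (0.2381)² × 11 = 0.6236 W
Part 4:
  Power in each resistor, P = (ΔV)²/R:
    P_R1 = (5 - 2.619)²/10 = 0.5669 W
    P_R2 = (2.619 - 0)²/11 = 0.6236 W
  P_total = P_R1 + P_R2 = 1.19 W

Final answers:
1. V_1 = 2.619 V
2. I_R1 = 0.2381 A
3. P_R2 = 0.6236 W
4. P_total = 1.19 W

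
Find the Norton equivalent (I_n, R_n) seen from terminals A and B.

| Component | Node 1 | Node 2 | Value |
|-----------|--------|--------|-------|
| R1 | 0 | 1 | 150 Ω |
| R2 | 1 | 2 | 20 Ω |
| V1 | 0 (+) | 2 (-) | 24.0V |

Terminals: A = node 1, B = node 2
Find the Thévenin equivalent first; then I_n = V_th/R_th and R_n = R_th.
Step 1 — V_th is the open-circuit voltage V_A - V_B (nothing connected across the terminals).
Nodal analysis, taking node 2 as the 0 V reference.
Source V1 fixes V_0 = 24 V.
KCL at each unknown node (sum of currents leaving = 0; resistances in Ω):
  Node 1: (V_1 - 24)/150 + (V_1 - 0)/20 = 0
Collecting terms: 0.05667 × V_1 = 0.16  =>  V_1 = 2.824 V
V_th = V_1 - V_2 = 2.824 - 0 = 2.824 V
Step 2 — R_th: zero the source — replace V1 by a short circuit (node 2 merges into node 0) — and find the resistance seen between A (node 1) and B (node 0).
Reduce the network between node 1 (A) and node 0 (B) by series/parallel combination:
  Rp1 = R1 ‖ R2 (parallel, both between nodes 0 and 1) = 1/(1/150 + 1/20) = 17.65 Ω
R_th = 17.65 Ω
I_n = V_th/R_th = 2.824/17.65 = 0.16 A, and R_n = R_th = 17.65 Ω

Final answer: I_n = 0.16 A, R_n = 17.65 Ω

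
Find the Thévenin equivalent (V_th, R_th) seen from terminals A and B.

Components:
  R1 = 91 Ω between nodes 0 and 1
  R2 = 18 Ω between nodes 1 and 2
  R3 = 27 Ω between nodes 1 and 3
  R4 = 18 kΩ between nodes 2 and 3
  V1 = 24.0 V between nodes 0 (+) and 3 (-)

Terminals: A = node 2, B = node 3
Step 1 — V_th is the open-circuit voltage V_A - V_B (nothing connected across the terminals).
Nodal analysis, taking node 3 as the 0 V reference.
Source V1 fixes V_0 = 24 V.
KCL at each unknown node (sum of currents leaving = 0; resistances in Ω):
  Node 1: (V_1 - 24)/91 + (V_1 - V_2)/18 + (V_1 - 0)/27 = 0
  Node 2: (V_2 - V_1)/18 + (V_2 - 0)/18000 = 0
Collecting terms (coefficients in siemens):
  0.1036·V_1 - 0.05556·V_2 = 0.2637
  0.05561·V_2 - 0.05556·V_1 = 0
Determinant D = (0.1036)(0.05561) - (-0.05556)(-0.05556) = 0.002674
V_1 = [(0.2637)(0.05561) - (-0.05556)(0)]/D = 5.485 V
V_2 = [(0.1036)(0) - (0.2637)(-0.05556)]/D = 5.48 V
V_th = V_2 - V_3 = 5.48 - 0 = 5.48 V
Step 2 — R_th: zero the source — replace V1 by a short circuit (node 3 merges into node 0) — and find the resistance seen between A (node 2) and B (node 0).
Reduce the network between node 2 (A) and node 0 (B) by series/parallel combination:
  Rp1 = R1 ‖ R3 (parallel, both between nodes 0 and 1) = 1/(1/91 + 1/27) = 20.82 Ω
  Rs1 = R2 + Rp1 (series, joined only at node 1) = 18 + 20.82 = 38.82 Ω
  Rp2 = R4 ‖ Rs1 (parallel, both between nodes 0 and 2) = 1/(1/18000 + 1/38.82) = 38.74 Ω
R_th = 38.74 Ω

Final answer: V_th = 5.48 V, R_th = 38.74 Ω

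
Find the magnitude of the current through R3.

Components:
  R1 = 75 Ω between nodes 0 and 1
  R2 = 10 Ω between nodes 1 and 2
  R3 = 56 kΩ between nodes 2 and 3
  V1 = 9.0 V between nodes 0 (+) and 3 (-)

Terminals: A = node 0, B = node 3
Nodal analysis, taking node 3 as the 0 V reference.
Source V1 fixes V_0 = 9 V.
KCL at each unknown node (sum of currents leaving = 0; resistances in Ω):
  Node 1: (V_1 - 9)/75 + (V_1 - V_2)/10 = 0
  Node 2: (V_2 - V_1)/10 + (V_2 - 0)/56000 = 0
Collecting terms (coefficients in siemens):
  0.1133·V_1 - 0.1·V_2 = 0.12
  0.1·V_2 - 0.1·V_1 = 0
Determinant D = (0.1133)(0.1) - (-0.1)(-0.1) = 0.001335
V_1 = [(0.12)(0.1) - (-0.1)(0)]/D = 8.988 V
V_2 = [(0.1133)(0) - (0.12)(-0.1)]/D = 8.986 V
I_R3 = (V_2 - V_3)/R3 = (8.986 - 0)/56000 = 0.0001605 A
|I_R3| = 0.0001605 A

Final answer: |I_R3| = 0.0001605 A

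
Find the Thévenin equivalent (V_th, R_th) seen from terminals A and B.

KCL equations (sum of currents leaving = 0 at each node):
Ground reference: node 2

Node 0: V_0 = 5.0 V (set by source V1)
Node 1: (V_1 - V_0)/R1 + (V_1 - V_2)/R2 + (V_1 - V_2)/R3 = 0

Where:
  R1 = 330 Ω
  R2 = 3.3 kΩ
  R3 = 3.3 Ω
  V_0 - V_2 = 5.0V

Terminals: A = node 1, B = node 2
Step 1 — V_th is the open-circuit voltage V_A - V_B (nothing connected across the terminals).
Nodal analysis, taking node 2 as the 0 V reference.
Source V1 fixes V_0 = 5 V.
KCL at each unknown node (sum of currents leaving = 0; resistances in Ω):
  Node 1: (V_1 - 5)/330 + (V_1 - 0)/3300 + (V_1 - 0)/3.3 = 0
Collecting terms: 0.3064 × V_1 = 0.01515  =>  V_1 = 0.04946 V
V_th = V_1 - V_2 = 0.04946 - 0 = 0.04946 V
Step 2 — R_th: zero the source — replace V1 by a short circuit (node 2 merges into node 0) — and find the resistance seen between A (node 1) and B (node 0).
Reduce the network between node 1 (A) and node 0 (B) by series/parallel combination:
  Rp1 = R1 ‖ R2 ‖ R3 (parallel, all between nodes 0 and 1) = 1/(1/330 + 1/3300 + 1/3.3) = 3.264 Ω
R_th = 3.264 Ω

Final answer: V_th = 0.04946 V, R_th = 3.264 Ω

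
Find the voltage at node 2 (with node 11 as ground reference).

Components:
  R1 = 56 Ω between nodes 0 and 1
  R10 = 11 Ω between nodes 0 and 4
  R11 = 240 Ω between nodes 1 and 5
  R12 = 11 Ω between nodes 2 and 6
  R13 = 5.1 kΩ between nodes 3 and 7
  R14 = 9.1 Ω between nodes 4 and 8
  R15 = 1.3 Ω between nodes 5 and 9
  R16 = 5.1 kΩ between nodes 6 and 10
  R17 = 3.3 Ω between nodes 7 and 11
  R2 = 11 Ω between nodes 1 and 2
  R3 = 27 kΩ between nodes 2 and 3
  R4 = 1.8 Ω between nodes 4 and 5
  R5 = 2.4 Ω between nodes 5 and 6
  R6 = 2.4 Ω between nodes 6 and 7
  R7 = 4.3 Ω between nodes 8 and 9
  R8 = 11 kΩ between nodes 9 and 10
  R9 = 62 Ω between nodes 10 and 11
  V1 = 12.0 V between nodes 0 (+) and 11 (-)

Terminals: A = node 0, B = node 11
Nodal analysis, taking node 11 as the 0 V reference.
Source V1 fixes V_0 = 12 V.
KCL at each unknown node (sum of currents leaving = 0; resistances in Ω):
  Node 1: (V_1 - 12)/56 + (V_1 - V_2)/11 + (V_1 - V_5)/240 = 0
  Node 2: (V_2 - V_1)/11 + (V_2 - V_3)/27000 + (V_2 - V_6)/11 = 0
  Node 3: (V_3 - V_2)/27000 + (V_3 - V_7)/5100 = 0
  Node 4: (V_4 - V_5)/1.8 + (V_4 - 12)/11 + (V_4 - V_8)/9.1 = 0
  Node 5: (V_5 - V_4)/1.8 + (V_5 - V_6)/2.4 + (V_5 - V_1)/240 + (V_5 - V_9)/1.3 = 0
  Node 6: (V_6 - V_5)/2.4 + (V_6 - V_7)/2.4 + (V_6 - V_2)/11 + (V_6 - V_10)/5100 = 0
  Node 7: (V_7 - V_6)/2.4 + (V_7 - V_3)/5100 + (V_7 - 0)/3.3 = 0
  Node 8: (V_8 - V_9)/4.3 + (V_8 - V_4)/9.1 = 0
  Node 9: (V_9 - V_8)/4.3 + (V_9 - V_10)/11000 + (V_9 - V_5)/1.3 = 0
  Node 10: (V_10 - V_9)/11000 + (V_10 - 0)/62 + (V_10 - V_6)/5100 = 0
Collecting terms (coefficients in siemens):
  0.1129·V_1 - 0.09091·V_2 - 0.004167·V_5 = 0.2143
  0.1819·V_2 - 0.09091·V_1 - 0.00003704·V_3 - 0.09091·V_6 = 0
  0.0002331·V_3 - 0.00003704·V_2 - 0.0001961·V_7 = 0
  0.7564·V_4 - 0.5556·V_5 - 0.1099·V_8 = 1.091
  1.746·V_5 - 0.004167·V_1 - 0.5556·V_4 - 0.4167·V_6 - 0.7692·V_9 = 0
  0.9244·V_6 - 0.09091·V_2 - 0.4167·V_5 - 0.4167·V_7 - 0.0001961·V_10 = 0
  0.7199·V_7 - 0.0001961·V_3 - 0.4167·V_6 = 0
  0.3424·V_8 - 0.1099·V_4 - 0.2326·V_9 = 0
  1.002·V_9 - 0.7692·V_5 - 0.2326·V_8 - 0.00009091·V_10 = 0
  0.01642·V_10 - 0.0001961·V_6 - 0.00009091·V_9 = 0
Solving these 10 simultaneous equations (Gaussian elimination) gives:
  V_1 = 6.006 V, V_2 = 4.872 V, V_3 = 2.595 V, V_4 = 5.949 V
  V_5 = 5.067 V, V_6 = 3.739 V, V_7 = 2.165 V, V_8 = 5.403 V
  V_9 = 5.145 V, V_10 = 0.07314 V
The requested potential is V_2 = 4.872 V.

Final answer: V_2 = 4.872 V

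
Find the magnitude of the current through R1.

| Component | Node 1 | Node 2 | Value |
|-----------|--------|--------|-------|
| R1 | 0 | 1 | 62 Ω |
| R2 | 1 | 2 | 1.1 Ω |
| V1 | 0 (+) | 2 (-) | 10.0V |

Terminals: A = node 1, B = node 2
Nodal analysis, taking node 2 as the 0 V reference.
Source V1 fixes V_0 = 10 V.
KCL at each unknown node (sum of currents leaving = 0; resistances in Ω):
  Node 1: (V_1 - 10)/62 + (V_1 - 0)/1.1 = 0
Collecting terms: 0.9252 × V_1 = 0.1613  =>  V_1 = 0.1743 V
I_R1 = (V_0 - V_1)/R1 = (10 - 0.1743)/62 = 0.1585 A
|I_R1| = 0.1585 A

Final answer: |I_R1| = 0.1585 A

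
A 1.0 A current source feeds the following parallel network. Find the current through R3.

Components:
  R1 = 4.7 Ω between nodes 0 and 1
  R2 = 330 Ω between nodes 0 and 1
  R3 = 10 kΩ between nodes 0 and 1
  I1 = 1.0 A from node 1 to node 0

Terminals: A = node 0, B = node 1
All resistors sit directly between nodes 0 and 1, so they are in parallel and share one voltage V; the full source current 1 A splits among them.
1/R_par = 1/4.7 + 1/330 + 1/10000 = 0.2159 S  =>  R_par = 4.632 Ω
V = I × R_par = 1 × 4.632 = 4.632 V
I_R3 = V/R3 = 4.632/10000 = 0.0004632 A

Final answer: 0.0004632 A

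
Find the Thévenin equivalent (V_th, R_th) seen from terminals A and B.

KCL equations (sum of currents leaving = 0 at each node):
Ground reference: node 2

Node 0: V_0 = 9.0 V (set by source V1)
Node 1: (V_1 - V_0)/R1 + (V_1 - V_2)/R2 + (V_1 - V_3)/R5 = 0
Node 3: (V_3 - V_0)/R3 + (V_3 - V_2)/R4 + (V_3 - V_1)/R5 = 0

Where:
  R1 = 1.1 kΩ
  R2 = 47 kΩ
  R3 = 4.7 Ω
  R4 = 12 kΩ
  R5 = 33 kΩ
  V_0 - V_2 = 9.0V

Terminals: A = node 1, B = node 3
Step 1 — V_th is the open-circuit voltage V_A - V_B (nothing connected across the terminals).
Nodal analysis, taking node 2 as the 0 V reference.
Source V1 fixes V_0 = 9 V.
KCL at each unknown node (sum of currents leaving = 0; resistances in Ω):
  Node 1: (V_1 - 9)/1100 + (V_1 - 0)/47000 + (V_1 - V_3)/33000 = 0
  Node 3: (V_3 - 9)/4.7 + (V_3 - 0)/12000 + (V_3 - V_1)/33000 = 0
Collecting terms (coefficients in siemens):
  0.0009607·V_1 - 0.0000303·V_3 = 0.008182
  0.2129·V_3 - 0.0000303·V_1 = 1.915
Determinant D = (0.0009607)(0.2129) - (-0.0000303)(-0.0000303) = 0.0002045
V_1 = [(0.008182)(0.2129) - (-0.0000303)(1.915)]/D = 8.801 V
V_3 = [(0.0009607)(1.915) - (0.008182)(-0.0000303)]/D = 8.996 V
V_th = V_1 - V_3 = 8.801 - 8.996 = -0.1959 V
Step 2 — R_th: zero the source — replace V1 by a short circuit (node 2 merges into node 0) — and find the resistance seen between A (node 1) and B (node 3).
Reduce the network between node 1 (A) and node 3 (B) by series/parallel combination:
  Rp1 = R1 ‖ R2 (parallel, both between nodes 0 and 1) = 1/(1/1100 + 1/47000) = 1075 Ω
  Rp2 = R3 ‖ R4 (parallel, both between nodes 0 and 3) = 1/(1/4.7 + 1/12000) = 4.698 Ω
  Rs1 = Rp1 + Rp2 (series, joined only at node 0) = 1075 + 4.698 = 1080 Ω
  Rp3 = R5 ‖ Rs1 (parallel, both between nodes 1 and 3) = 1/(1/33000 + 1/1080) = 1045 Ω
R_th = 1.045 kΩ

Final answer: V_th = -0.1959 V, R_th = 1.045 kΩ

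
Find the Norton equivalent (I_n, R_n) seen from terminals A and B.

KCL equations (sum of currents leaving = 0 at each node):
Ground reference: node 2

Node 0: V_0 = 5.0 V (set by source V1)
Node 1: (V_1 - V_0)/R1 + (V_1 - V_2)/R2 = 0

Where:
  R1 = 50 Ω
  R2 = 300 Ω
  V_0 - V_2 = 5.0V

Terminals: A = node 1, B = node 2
Find the Thévenin equivalent first; then I_n = V_th/R_th and R_n = R_th.
Step 1 — V_th is the open-circuit voltage V_A - V_B (nothing connected across the terminals).
Nodal analysis, taking node 2 as the 0 V reference.
Source V1 fixes V_0 = 5 V.
KCL at each unknown node (sum of currents leaving = 0; resistances in Ω):
  Node 1: (V_1 - 5)/50 + (V_1 - 0)/300 = 0
Collecting terms: 0.02333 × V_1 = 0.1  =>  V_1 = 4.286 V
V_th = V_1 - V_2 = 4.286 - 0 = 4.286 V
Step 2 — R_th: zero the source — replace V1 by a short circuit (node 2 merges into node 0) — and find the resistance seen between A (node 1) and B (node 0).
Reduce the network between node 1 (A) and node 0 (B) by series/parallel combination:
  Rp1 = R1 ‖ R2 (parallel, both between nodes 0 and 1) = 1/(1/50 + 1/300) = 42.86 Ω
R_th = 42.86 Ω
I_n = V_th/R_th = 4.286/42.86 = 0.1 A, and R_n = R_th = 42.86 Ω

Final answer: I_n = 0.1 A, R_n = 42.86 Ω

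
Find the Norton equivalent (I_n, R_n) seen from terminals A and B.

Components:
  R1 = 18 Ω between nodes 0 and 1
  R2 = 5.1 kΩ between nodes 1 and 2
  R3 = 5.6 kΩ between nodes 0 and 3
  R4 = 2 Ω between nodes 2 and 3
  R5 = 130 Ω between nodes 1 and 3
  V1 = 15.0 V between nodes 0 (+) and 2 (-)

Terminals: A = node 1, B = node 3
Find the Thévenin equivalent first; then I_n = V_th/R_th and R_n = R_th.
Step 1 — V_th is the open-circuit voltage V_A - V_B (nothing connected across the terminals).
Nodal analysis, taking node 2 as the 0 V reference.
Source V1 fixes V_0 = 15 V.
KCL at each unknown node (sum of currents leaving = 0; resistances in Ω):
  Node 1: (V_1 - 15)/18 + (V_1 - 0)/5100 + (V_1 - V_3)/130 = 0
  Node 3: (V_3 - 15)/5600 + (V_3 - 0)/2 + (V_3 - V_1)/130 = 0
Collecting terms (coefficients in siemens):
  0.06344·V_1 - 0.007692·V_3 = 0.8333
  0.5079·V_3 - 0.007692·V_1 = 0.002679
Determinant D = (0.06344)(0.5079) - (-0.007692)(-0.007692) = 0.03216
V_1 = [(0.8333)(0.5079) - (-0.007692)(0.002679)]/D = 13.16 V
V_3 = [(0.06344)(0.002679) - (0.8333)(-0.007692)]/D = 0.2046 V
V_th = V_1 - V_3 = 13.16 - 0.2046 = 12.96 V
Step 2 — R_th: zero the source — replace V1 by a short circuit (node 2 merges into node 0) — and find the resistance seen between A (node 1) and B (node 3).
Reduce the network between node 1 (A) and node 3 (B) by series/parallel combination:
  Rp1 = R1 ‖ R2 (parallel, both between nodes 0 and 1) = 1/(1/18 + 1/5100) = 17.94 Ω
  Rp2 = R3 ‖ R4 (parallel, both between nodes 0 and 3) = 1/(1/5600 + 1/2) = 1.999 Ω
  Rs1 = Rp1 + Rp2 (series, joined only at node 0) = 17.94 + 1.999 = 19.94 Ω
  Rp3 = R5 ‖ Rs1 (parallel, both between nodes 1 and 3) = 1/(1/130 + 1/19.94) = 17.29 Ω
R_th = 17.29 Ω
I_n = V_th/R_th = 12.96/17.29 = 0.7495 A, and R_n = R_th = 17.29 Ω

Final answer: I_n = 0.7495 A, R_n = 17.29 Ω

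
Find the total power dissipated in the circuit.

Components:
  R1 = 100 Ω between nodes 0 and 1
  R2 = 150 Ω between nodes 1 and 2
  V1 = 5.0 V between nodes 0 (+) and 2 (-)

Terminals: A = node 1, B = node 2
Nodal analysis, taking node 2 as the 0 V reference.
Source V1 fixes V_0 = 5 V.
KCL at each unknown node (sum of currents leaving = 0; resistances in Ω):
  Node 1: (V_1 - 5)/100 + (V_1 - 0)/150 = 0
Collecting terms: 0.01667 × V_1 = 0.05  =>  V_1 = 3 V
Power in each resistor, P = (ΔV)²/R:
  P_R1 = (5 - 3)²/100 = 0.04 W
  P_R2 = (3 - 0)²/150 = 0.06 W
P_total = P_R1 + P_R2 = 0.1 W

Final answer: 0.1 W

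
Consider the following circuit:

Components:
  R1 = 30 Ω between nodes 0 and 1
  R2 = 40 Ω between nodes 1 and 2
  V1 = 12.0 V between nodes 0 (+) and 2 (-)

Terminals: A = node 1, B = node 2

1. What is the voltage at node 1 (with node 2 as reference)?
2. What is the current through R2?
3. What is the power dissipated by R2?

Nodal analysis, taking node 2 as the 0 V reference.
Source V1 fixes V_0 = 12 V.
KCL at each unknown node (sum of currents leaving = 0; resistances in Ω):
  Node 1: (V_1 - 12)/30 + (V_1 - 0)/40 = 0
Collecting terms: 0.05833 × V_1 = 0.4  =>  V_1 = 6.857 V
Part 1:
  Read off the nodal solution: V_1 = 6.857 V
Part 2:
  I_R2 = (V_1 - V_2)/R2 = (6.857 - 0)/40 = 0.1714 A
  Magnitude: I_R2 = 0.1714 A
Part 3:
  I_R2 = (V_1 - V_2)/R2 = (6.857 - 0)/40 = 0.1714 A
  P_R2 = I_R2² × R2 = (0.1714)² × 40 = 1.176 W

Final answers:
1. V_1 = 6.857 V
2. I_R2 = 0.1714 A
3. P_R2 = 1.176 W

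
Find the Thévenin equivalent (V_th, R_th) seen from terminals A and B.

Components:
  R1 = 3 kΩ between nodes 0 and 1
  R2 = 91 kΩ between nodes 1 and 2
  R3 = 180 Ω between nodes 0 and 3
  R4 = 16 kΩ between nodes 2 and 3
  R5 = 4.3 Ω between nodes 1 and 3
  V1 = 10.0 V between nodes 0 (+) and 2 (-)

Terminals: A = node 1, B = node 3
Step 1 — V_th is the open-circuit voltage V_A - V_B (nothing connected across the terminals).
Nodal analysis, taking node 2 as the 0 V reference.
Source V1 fixes V_0 = 10 V.
KCL at each unknown node (sum of currents leaving = 0; resistances in Ω):
  Node 1: (V_1 - 10)/3000 + (V_1 - 0)/91000 + (V_1 - V_3)/4.3 = 0
  Node 3: (V_3 - 10)/180 + (V_3 - 0)/16000 + (V_3 - V_1)/4.3 = 0
Collecting terms (coefficients in siemens):
  0.2329·V_1 - 0.2326·V_3 = 0.003333
  0.2382·V_3 - 0.2326·V_1 = 0.05556
Determinant D = (0.2329)(0.2382) - (-0.2326)(-0.2326) = 0.001389
V_1 = [(0.003333)(0.2382) - (-0.2326)(0.05556)]/D = 9.876 V
V_3 = [(0.2329)(0.05556) - (0.003333)(-0.2326)]/D = 9.877 V
V_th = V_1 - V_3 = 9.876 - 9.877 = -0.0002896 V
Step 2 — R_th: zero the source — replace V1 by a short circuit (node 2 merges into node 0) — and find the resistance seen between A (node 1) and B (node 3).
Reduce the network between node 1 (A) and node 3 (B) by series/parallel combination:
  Rp1 = R1 ‖ R2 (parallel, both between nodes 0 and 1) = 1/(1/3000 + 1/91000) = 2904 Ω
  Rp2 = R3 ‖ R4 (parallel, both between nodes 0 and 3) = 1/(1/180 + 1/16000) = 178 Ω
  Rs1 = Rp1 + Rp2 (series, joined only at node 0) = 2904 + 178 = 3082 Ω
  Rp3 = R5 ‖ Rs1 (parallel, both between nodes 1 and 3) = 1/(1/4.3 + 1/3082) = 4.294 Ω
R_th = 4.294 Ω

Final answer: V_th = -0.0002896 V, R_th = 4.294 Ω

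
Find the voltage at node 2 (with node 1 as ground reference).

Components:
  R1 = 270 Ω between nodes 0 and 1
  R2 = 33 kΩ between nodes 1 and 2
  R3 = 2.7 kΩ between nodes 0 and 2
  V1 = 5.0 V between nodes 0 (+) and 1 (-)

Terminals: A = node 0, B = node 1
Nodal analysis, taking node 1 as the 0 V reference.
Source V1 fixes V_0 = 5 V.
KCL at each unknown node (sum of currents leaving = 0; resistances in Ω):
  Node 2: (V_2 - 0)/33000 + (V_2 - 5)/2700 = 0
Collecting terms: 0.0004007 × V_2 = 0.001852  =>  V_2 = 4.622 V
The requested potential is V_2 = 4.622 V.

Final answer: V_2 = 4.622 V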